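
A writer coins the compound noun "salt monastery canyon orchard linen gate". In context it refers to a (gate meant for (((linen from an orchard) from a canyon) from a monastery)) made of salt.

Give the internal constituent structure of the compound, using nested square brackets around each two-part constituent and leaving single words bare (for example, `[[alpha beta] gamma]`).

[salt [[monastery [canyon [orchard linen]]] gate]]

The outermost head in the paraphrase is "gate" (specifically "monastery canyon orchard linen gate"), modified by "salt".
Within "monastery canyon orchard linen gate", the head is "gate" and the modifier is "monastery canyon orchard linen".
Within "monastery canyon orchard linen", the head is "linen" (specifically "canyon orchard linen") and the modifier is "monastery".
Within "canyon orchard linen", the head is "linen" (specifically "orchard linen") and the modifier is "canyon".
Within "orchard linen", the head is "linen" and the modifier is "orchard".
Assembled: [salt [[monastery [canyon [orchard linen]]] gate]].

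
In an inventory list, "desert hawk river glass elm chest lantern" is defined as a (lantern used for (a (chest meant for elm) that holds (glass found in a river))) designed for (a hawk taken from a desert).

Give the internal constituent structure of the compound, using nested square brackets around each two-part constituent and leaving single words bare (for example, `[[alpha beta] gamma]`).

Overall it is a kind of lantern (specifically "river glass elm chest lantern"); the modifier is "desert hawk".
Inside "desert hawk": head "hawk", modifier "desert".
Inside "river glass elm chest lantern": head "lantern", modifier "river glass elm chest".
Inside "river glass elm chest": head "chest" (specifically "elm chest"), modifier "river glass".
Inside "river glass": head "glass", modifier "river".
Inside "elm chest": head "chest", modifier "elm".
Putting it together: [[desert hawk] [[[river glass] [elm chest]] lantern]].

[[desert hawk] [[[river glass] [elm chest]] lantern]]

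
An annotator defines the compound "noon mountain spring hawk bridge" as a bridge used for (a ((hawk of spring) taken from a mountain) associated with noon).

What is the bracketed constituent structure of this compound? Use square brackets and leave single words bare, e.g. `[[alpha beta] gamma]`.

[[noon [mountain [spring hawk]]] bridge]

At the top level: head "bridge"; modifier "noon mountain spring hawk".
Inside "noon mountain spring hawk": head "hawk" (specifically "mountain spring hawk"), modifier "noon".
Inside "mountain spring hawk": head "hawk" (specifically "spring hawk"), modifier "mountain".
Inside "spring hawk": head "hawk", modifier "spring".
Assembled: [[noon [mountain [spring hawk]]] bridge].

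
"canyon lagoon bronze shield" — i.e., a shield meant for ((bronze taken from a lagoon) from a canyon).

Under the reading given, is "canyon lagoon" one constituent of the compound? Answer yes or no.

no

The top-level split is [canyon lagoon bronze] [shield]; the full structure is [[canyon [lagoon bronze]] shield].
"canyon lagoon" straddles a constituent boundary, so it is not a single unit.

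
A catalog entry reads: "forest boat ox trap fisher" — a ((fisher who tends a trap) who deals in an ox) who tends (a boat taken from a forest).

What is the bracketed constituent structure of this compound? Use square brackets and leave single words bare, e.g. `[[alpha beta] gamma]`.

[[forest boat] [ox [trap fisher]]]

Whole compound: head "fisher" (specifically "ox trap fisher"), modifier "forest boat".
Within "forest boat", the head is "boat" and the modifier is "forest".
Within "ox trap fisher", the head is "fisher" (specifically "trap fisher") and the modifier is "ox".
Within "trap fisher", the head is "fisher" and the modifier is "trap".
Putting it together: [[forest boat] [ox [trap fisher]]].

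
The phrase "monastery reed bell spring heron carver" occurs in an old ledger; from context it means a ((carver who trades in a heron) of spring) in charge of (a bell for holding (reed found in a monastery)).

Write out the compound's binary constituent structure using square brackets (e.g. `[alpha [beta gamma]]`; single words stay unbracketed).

The outermost head in the paraphrase is "carver" (specifically "spring heron carver"), modified by "monastery reed bell".
"monastery reed bell" → head "bell", modifier "monastery reed".
"monastery reed" → head "reed", modifier "monastery".
"spring heron carver" → head "carver" (specifically "heron carver"), modifier "spring".
"heron carver" → head "carver", modifier "heron".
Assembled: [[[monastery reed] bell] [spring [heron carver]]].

[[[monastery reed] bell] [spring [heron carver]]]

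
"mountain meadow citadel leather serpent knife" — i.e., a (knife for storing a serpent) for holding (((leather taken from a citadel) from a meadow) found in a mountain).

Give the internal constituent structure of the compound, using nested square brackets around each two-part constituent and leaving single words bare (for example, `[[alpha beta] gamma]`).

At the top level: head "knife" (specifically "serpent knife"); modifier "mountain meadow citadel leather".
"mountain meadow citadel leather" → head "leather" (specifically "meadow citadel leather"), modifier "mountain".
"meadow citadel leather" → head "leather" (specifically "citadel leather"), modifier "meadow".
"citadel leather" → head "leather", modifier "citadel".
"serpent knife" → head "knife", modifier "serpent".
Putting it together: [[mountain [meadow [citadel leather]]] [serpent knife]].

[[mountain [meadow [citadel leather]]] [serpent knife]]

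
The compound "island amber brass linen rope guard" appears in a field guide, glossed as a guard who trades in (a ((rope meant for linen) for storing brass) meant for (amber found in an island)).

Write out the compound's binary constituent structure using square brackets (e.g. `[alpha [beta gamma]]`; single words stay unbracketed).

At the top level: head "guard"; modifier "island amber brass linen rope".
"island amber brass linen rope" → head "rope" (specifically "brass linen rope"), modifier "island amber".
"island amber" → head "amber", modifier "island".
"brass linen rope" → head "rope" (specifically "linen rope"), modifier "brass".
"linen rope" → head "rope", modifier "linen".
Putting it together: [[[island amber] [brass [linen rope]]] guard].

[[[island amber] [brass [linen rope]]] guard]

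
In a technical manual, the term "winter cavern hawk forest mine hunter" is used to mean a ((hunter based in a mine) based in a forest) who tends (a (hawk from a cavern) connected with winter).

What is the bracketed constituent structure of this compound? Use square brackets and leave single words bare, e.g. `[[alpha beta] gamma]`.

Whole compound: head "hunter" (specifically "forest mine hunter"), modifier "winter cavern hawk".
Within "winter cavern hawk", the head is "hawk" (specifically "cavern hawk") and the modifier is "winter".
Within "cavern hawk", the head is "hawk" and the modifier is "cavern".
Within "forest mine hunter", the head is "hunter" (specifically "mine hunter") and the modifier is "forest".
Within "mine hunter", the head is "hunter" and the modifier is "mine".
Assembled: [[winter [cavern hawk]] [forest [mine hunter]]].

[[winter [cavern hawk]] [forest [mine hunter]]]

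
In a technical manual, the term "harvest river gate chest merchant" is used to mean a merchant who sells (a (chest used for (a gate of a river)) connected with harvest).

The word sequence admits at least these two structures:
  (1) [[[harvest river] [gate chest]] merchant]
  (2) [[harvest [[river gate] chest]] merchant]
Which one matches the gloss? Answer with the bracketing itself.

The paraphrase's head is the "merchant" part ("merchant"); its modifier is "harvest river gate chest".
That top-level split, carried through the inner groups, gives [[harvest [[river gate] chest]] merchant].

[[harvest [[river gate] chest]] merchant]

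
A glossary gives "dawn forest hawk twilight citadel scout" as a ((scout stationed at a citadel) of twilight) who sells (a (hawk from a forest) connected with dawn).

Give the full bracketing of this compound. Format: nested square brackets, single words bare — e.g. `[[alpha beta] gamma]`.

[[dawn [forest hawk]] [twilight [citadel scout]]]

Whole compound: head "scout" (specifically "twilight citadel scout"), modifier "dawn forest hawk".
Within "dawn forest hawk", the head is "hawk" (specifically "forest hawk") and the modifier is "dawn".
Within "forest hawk", the head is "hawk" and the modifier is "forest".
Within "twilight citadel scout", the head is "scout" (specifically "citadel scout") and the modifier is "twilight".
Within "citadel scout", the head is "scout" and the modifier is "citadel".
So the structure is [[dawn [forest hawk]] [twilight [citadel scout]]].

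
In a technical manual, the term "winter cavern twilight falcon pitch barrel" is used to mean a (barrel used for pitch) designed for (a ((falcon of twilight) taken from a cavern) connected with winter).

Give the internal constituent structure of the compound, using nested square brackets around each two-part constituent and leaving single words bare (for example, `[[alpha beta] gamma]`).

[[winter [cavern [twilight falcon]]] [pitch barrel]]

The outermost head in the paraphrase is "barrel" (specifically "pitch barrel"), modified by "winter cavern twilight falcon".
"winter cavern twilight falcon" → head "falcon" (specifically "cavern twilight falcon"), modifier "winter".
"cavern twilight falcon" → head "falcon" (specifically "twilight falcon"), modifier "cavern".
"twilight falcon" → head "falcon", modifier "twilight".
"pitch barrel" → head "barrel", modifier "pitch".
Assembled: [[winter [cavern [twilight falcon]]] [pitch barrel]].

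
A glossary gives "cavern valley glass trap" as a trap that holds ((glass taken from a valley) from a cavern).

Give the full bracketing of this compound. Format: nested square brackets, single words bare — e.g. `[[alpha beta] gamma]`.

[[cavern [valley glass]] trap]

Overall it is a kind of trap; the modifier is "cavern valley glass".
"cavern valley glass" → head "glass" (specifically "valley glass"), modifier "cavern".
"valley glass" → head "glass", modifier "valley".
Putting it together: [[cavern [valley glass]] trap].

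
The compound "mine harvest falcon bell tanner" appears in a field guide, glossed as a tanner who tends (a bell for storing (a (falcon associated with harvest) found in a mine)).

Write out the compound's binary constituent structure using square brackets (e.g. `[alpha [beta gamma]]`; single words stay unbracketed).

[[[mine [harvest falcon]] bell] tanner]

At the top level: head "tanner"; modifier "mine harvest falcon bell".
Within "mine harvest falcon bell", the head is "bell" and the modifier is "mine harvest falcon".
Within "mine harvest falcon", the head is "falcon" (specifically "harvest falcon") and the modifier is "mine".
Within "harvest falcon", the head is "falcon" and the modifier is "harvest".
So the structure is [[[mine [harvest falcon]] bell] tanner].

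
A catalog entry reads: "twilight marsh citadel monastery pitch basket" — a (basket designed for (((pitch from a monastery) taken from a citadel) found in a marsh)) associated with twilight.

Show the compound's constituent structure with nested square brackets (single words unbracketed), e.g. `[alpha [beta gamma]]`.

[twilight [[marsh [citadel [monastery pitch]]] basket]]

Overall it is a kind of basket (specifically "marsh citadel monastery pitch basket"); the modifier is "twilight".
Within "marsh citadel monastery pitch basket", the head is "basket" and the modifier is "marsh citadel monastery pitch".
Within "marsh citadel monastery pitch", the head is "pitch" (specifically "citadel monastery pitch") and the modifier is "marsh".
Within "citadel monastery pitch", the head is "pitch" (specifically "monastery pitch") and the modifier is "citadel".
Within "monastery pitch", the head is "pitch" and the modifier is "monastery".
So the structure is [twilight [[marsh [citadel [monastery pitch]]] basket]].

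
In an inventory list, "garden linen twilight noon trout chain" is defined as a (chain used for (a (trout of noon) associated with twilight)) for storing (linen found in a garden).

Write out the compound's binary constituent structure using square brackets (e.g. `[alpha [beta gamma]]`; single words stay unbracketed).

The outermost head in the paraphrase is "chain" (specifically "twilight noon trout chain"), modified by "garden linen".
Within "garden linen", the head is "linen" and the modifier is "garden".
Within "twilight noon trout chain", the head is "chain" and the modifier is "twilight noon trout".
Within "twilight noon trout", the head is "trout" (specifically "noon trout") and the modifier is "twilight".
Within "noon trout", the head is "trout" and the modifier is "noon".
So the structure is [[garden linen] [[twilight [noon trout]] chain]].

[[garden linen] [[twilight [noon trout]] chain]]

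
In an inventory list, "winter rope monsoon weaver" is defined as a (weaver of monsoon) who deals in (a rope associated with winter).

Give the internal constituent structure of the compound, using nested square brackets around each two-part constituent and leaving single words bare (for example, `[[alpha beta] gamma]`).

[[winter rope] [monsoon weaver]]

Whole compound: head "weaver" (specifically "monsoon weaver"), modifier "winter rope".
Inside "winter rope": head "rope", modifier "winter".
Inside "monsoon weaver": head "weaver", modifier "monsoon".
So the structure is [[winter rope] [monsoon weaver]].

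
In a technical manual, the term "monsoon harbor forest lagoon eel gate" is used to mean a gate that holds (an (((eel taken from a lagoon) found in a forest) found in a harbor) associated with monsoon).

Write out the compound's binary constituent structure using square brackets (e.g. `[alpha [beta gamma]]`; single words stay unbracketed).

Whole compound: head "gate", modifier "monsoon harbor forest lagoon eel".
Inside "monsoon harbor forest lagoon eel": head "eel" (specifically "harbor forest lagoon eel"), modifier "monsoon".
Inside "harbor forest lagoon eel": head "eel" (specifically "forest lagoon eel"), modifier "harbor".
Inside "forest lagoon eel": head "eel" (specifically "lagoon eel"), modifier "forest".
Inside "lagoon eel": head "eel", modifier "lagoon".
Assembled: [[monsoon [harbor [forest [lagoon eel]]]] gate].

[[monsoon [harbor [forest [lagoon eel]]]] gate]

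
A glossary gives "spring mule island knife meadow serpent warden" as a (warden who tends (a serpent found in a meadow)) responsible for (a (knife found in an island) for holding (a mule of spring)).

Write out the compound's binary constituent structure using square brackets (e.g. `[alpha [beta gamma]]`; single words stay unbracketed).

[[[spring mule] [island knife]] [[meadow serpent] warden]]

Whole compound: head "warden" (specifically "meadow serpent warden"), modifier "spring mule island knife".
Within "spring mule island knife", the head is "knife" (specifically "island knife") and the modifier is "spring mule".
Within "spring mule", the head is "mule" and the modifier is "spring".
Within "island knife", the head is "knife" and the modifier is "island".
Within "meadow serpent warden", the head is "warden" and the modifier is "meadow serpent".
Within "meadow serpent", the head is "serpent" and the modifier is "meadow".
Assembled: [[[spring mule] [island knife]] [[meadow serpent] warden]].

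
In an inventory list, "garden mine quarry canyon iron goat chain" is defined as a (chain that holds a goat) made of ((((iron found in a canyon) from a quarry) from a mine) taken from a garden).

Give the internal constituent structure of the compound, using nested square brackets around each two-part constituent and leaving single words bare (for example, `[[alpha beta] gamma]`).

[[garden [mine [quarry [canyon iron]]]] [goat chain]]

The outermost head in the paraphrase is "chain" (specifically "goat chain"), modified by "garden mine quarry canyon iron".
Within "garden mine quarry canyon iron", the head is "iron" (specifically "mine quarry canyon iron") and the modifier is "garden".
Within "mine quarry canyon iron", the head is "iron" (specifically "quarry canyon iron") and the modifier is "mine".
Within "quarry canyon iron", the head is "iron" (specifically "canyon iron") and the modifier is "quarry".
Within "canyon iron", the head is "iron" and the modifier is "canyon".
Within "goat chain", the head is "chain" and the modifier is "goat".
Putting it together: [[garden [mine [quarry [canyon iron]]]] [goat chain]].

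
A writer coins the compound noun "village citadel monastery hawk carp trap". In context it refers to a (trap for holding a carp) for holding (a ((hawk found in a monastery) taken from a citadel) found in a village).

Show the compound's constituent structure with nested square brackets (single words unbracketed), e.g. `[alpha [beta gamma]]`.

Whole compound: head "trap" (specifically "carp trap"), modifier "village citadel monastery hawk".
Inside "village citadel monastery hawk": head "hawk" (specifically "citadel monastery hawk"), modifier "village".
Inside "citadel monastery hawk": head "hawk" (specifically "monastery hawk"), modifier "citadel".
Inside "monastery hawk": head "hawk", modifier "monastery".
Inside "carp trap": head "trap", modifier "carp".
So the structure is [[village [citadel [monastery hawk]]] [carp trap]].

[[village [citadel [monastery hawk]]] [carp trap]]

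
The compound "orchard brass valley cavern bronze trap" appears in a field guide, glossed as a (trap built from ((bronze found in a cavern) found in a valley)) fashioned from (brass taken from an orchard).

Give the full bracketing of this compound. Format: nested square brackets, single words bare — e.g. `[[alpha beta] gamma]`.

[[orchard brass] [[valley [cavern bronze]] trap]]

Whole compound: head "trap" (specifically "valley cavern bronze trap"), modifier "orchard brass".
"orchard brass" → head "brass", modifier "orchard".
"valley cavern bronze trap" → head "trap", modifier "valley cavern bronze".
"valley cavern bronze" → head "bronze" (specifically "cavern bronze"), modifier "valley".
"cavern bronze" → head "bronze", modifier "cavern".
Assembled: [[orchard brass] [[valley [cavern bronze]] trap]].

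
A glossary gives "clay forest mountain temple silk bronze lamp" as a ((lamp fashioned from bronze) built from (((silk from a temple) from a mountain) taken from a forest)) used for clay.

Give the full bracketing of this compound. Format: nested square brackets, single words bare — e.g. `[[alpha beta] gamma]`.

The outermost head in the paraphrase is "lamp" (specifically "forest mountain temple silk bronze lamp"), modified by "clay".
Inside "forest mountain temple silk bronze lamp": head "lamp" (specifically "bronze lamp"), modifier "forest mountain temple silk".
Inside "forest mountain temple silk": head "silk" (specifically "mountain temple silk"), modifier "forest".
Inside "mountain temple silk": head "silk" (specifically "temple silk"), modifier "mountain".
Inside "temple silk": head "silk", modifier "temple".
Inside "bronze lamp": head "lamp", modifier "bronze".
Assembled: [clay [[forest [mountain [temple silk]]] [bronze lamp]]].

[clay [[forest [mountain [temple silk]]] [bronze lamp]]]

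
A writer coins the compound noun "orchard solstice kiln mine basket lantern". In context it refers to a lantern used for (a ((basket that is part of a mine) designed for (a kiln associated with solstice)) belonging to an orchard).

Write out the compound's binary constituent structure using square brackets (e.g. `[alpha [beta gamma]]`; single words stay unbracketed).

[[orchard [[solstice kiln] [mine basket]]] lantern]

The outermost head in the paraphrase is "lantern", modified by "orchard solstice kiln mine basket".
Inside "orchard solstice kiln mine basket": head "basket" (specifically "solstice kiln mine basket"), modifier "orchard".
Inside "solstice kiln mine basket": head "basket" (specifically "mine basket"), modifier "solstice kiln".
Inside "solstice kiln": head "kiln", modifier "solstice".
Inside "mine basket": head "basket", modifier "mine".
Assembled: [[orchard [[solstice kiln] [mine basket]]] lantern].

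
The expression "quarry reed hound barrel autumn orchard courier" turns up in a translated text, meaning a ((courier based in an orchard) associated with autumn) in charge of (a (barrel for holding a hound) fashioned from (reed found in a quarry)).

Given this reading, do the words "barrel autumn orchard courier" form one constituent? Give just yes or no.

no

The top-level split is [quarry reed hound barrel] [autumn orchard courier]; the full structure is [[[quarry reed] [hound barrel]] [autumn [orchard courier]]].
"barrel autumn orchard courier" straddles a constituent boundary, so it is not a single unit.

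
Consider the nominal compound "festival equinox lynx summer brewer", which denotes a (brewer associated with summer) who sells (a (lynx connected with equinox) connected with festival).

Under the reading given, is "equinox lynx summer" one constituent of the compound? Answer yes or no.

The top-level split is [festival equinox lynx] [summer brewer]; the full structure is [[festival [equinox lynx]] [summer brewer]].
"equinox lynx summer" straddles a constituent boundary, so it is not a single unit.

no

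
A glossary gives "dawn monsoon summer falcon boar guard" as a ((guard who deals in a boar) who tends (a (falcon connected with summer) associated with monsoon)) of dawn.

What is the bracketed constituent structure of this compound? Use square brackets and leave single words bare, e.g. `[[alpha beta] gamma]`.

[dawn [[monsoon [summer falcon]] [boar guard]]]

The outermost head in the paraphrase is "guard" (specifically "monsoon summer falcon boar guard"), modified by "dawn".
Inside "monsoon summer falcon boar guard": head "guard" (specifically "boar guard"), modifier "monsoon summer falcon".
Inside "monsoon summer falcon": head "falcon" (specifically "summer falcon"), modifier "monsoon".
Inside "summer falcon": head "falcon", modifier "summer".
Inside "boar guard": head "guard", modifier "boar".
Assembled: [dawn [[monsoon [summer falcon]] [boar guard]]].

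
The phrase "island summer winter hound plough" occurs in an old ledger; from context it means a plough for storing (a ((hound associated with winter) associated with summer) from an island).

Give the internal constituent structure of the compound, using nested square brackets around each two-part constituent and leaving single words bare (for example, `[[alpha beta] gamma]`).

Whole compound: head "plough", modifier "island summer winter hound".
Inside "island summer winter hound": head "hound" (specifically "summer winter hound"), modifier "island".
Inside "summer winter hound": head "hound" (specifically "winter hound"), modifier "summer".
Inside "winter hound": head "hound", modifier "winter".
Putting it together: [[island [summer [winter hound]]] plough].

[[island [summer [winter hound]]] plough]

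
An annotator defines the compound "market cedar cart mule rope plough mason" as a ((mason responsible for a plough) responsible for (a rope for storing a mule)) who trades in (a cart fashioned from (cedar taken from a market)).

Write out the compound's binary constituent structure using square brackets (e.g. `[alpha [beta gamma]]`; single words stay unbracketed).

[[[market cedar] cart] [[mule rope] [plough mason]]]

At the top level: head "mason" (specifically "mule rope plough mason"); modifier "market cedar cart".
Within "market cedar cart", the head is "cart" and the modifier is "market cedar".
Within "market cedar", the head is "cedar" and the modifier is "market".
Within "mule rope plough mason", the head is "mason" (specifically "plough mason") and the modifier is "mule rope".
Within "mule rope", the head is "rope" and the modifier is "mule".
Within "plough mason", the head is "mason" and the modifier is "plough".
So the structure is [[[market cedar] cart] [[mule rope] [plough mason]]].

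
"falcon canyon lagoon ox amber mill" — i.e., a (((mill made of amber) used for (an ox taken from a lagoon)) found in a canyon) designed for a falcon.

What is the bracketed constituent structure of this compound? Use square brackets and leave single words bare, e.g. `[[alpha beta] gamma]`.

At the top level: head "mill" (specifically "canyon lagoon ox amber mill"); modifier "falcon".
Inside "canyon lagoon ox amber mill": head "mill" (specifically "lagoon ox amber mill"), modifier "canyon".
Inside "lagoon ox amber mill": head "mill" (specifically "amber mill"), modifier "lagoon ox".
Inside "lagoon ox": head "ox", modifier "lagoon".
Inside "amber mill": head "mill", modifier "amber".
Assembled: [falcon [canyon [[lagoon ox] [amber mill]]]].

[falcon [canyon [[lagoon ox] [amber mill]]]]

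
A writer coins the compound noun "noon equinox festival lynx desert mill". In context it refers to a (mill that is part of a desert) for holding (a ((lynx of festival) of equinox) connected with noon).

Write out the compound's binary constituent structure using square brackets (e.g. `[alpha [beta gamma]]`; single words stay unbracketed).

The outermost head in the paraphrase is "mill" (specifically "desert mill"), modified by "noon equinox festival lynx".
Within "noon equinox festival lynx", the head is "lynx" (specifically "equinox festival lynx") and the modifier is "noon".
Within "equinox festival lynx", the head is "lynx" (specifically "festival lynx") and the modifier is "equinox".
Within "festival lynx", the head is "lynx" and the modifier is "festival".
Within "desert mill", the head is "mill" and the modifier is "desert".
Putting it together: [[noon [equinox [festival lynx]]] [desert mill]].

[[noon [equinox [festival lynx]]] [desert mill]]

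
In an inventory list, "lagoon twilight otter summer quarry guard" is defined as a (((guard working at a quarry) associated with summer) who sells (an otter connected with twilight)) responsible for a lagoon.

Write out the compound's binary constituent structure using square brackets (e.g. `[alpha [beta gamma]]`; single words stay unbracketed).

Whole compound: head "guard" (specifically "twilight otter summer quarry guard"), modifier "lagoon".
"twilight otter summer quarry guard" → head "guard" (specifically "summer quarry guard"), modifier "twilight otter".
"twilight otter" → head "otter", modifier "twilight".
"summer quarry guard" → head "guard" (specifically "quarry guard"), modifier "summer".
"quarry guard" → head "guard", modifier "quarry".
So the structure is [lagoon [[twilight otter] [summer [quarry guard]]]].

[lagoon [[twilight otter] [summer [quarry guard]]]]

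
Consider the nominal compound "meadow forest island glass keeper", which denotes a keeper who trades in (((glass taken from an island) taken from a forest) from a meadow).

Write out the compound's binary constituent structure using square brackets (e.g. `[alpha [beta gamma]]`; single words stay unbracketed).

[[meadow [forest [island glass]]] keeper]

At the top level: head "keeper"; modifier "meadow forest island glass".
Within "meadow forest island glass", the head is "glass" (specifically "forest island glass") and the modifier is "meadow".
Within "forest island glass", the head is "glass" (specifically "island glass") and the modifier is "forest".
Within "island glass", the head is "glass" and the modifier is "island".
So the structure is [[meadow [forest [island glass]]] keeper].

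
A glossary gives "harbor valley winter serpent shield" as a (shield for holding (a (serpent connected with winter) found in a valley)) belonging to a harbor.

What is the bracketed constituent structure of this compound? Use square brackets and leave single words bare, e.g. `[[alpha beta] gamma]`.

Overall it is a kind of shield (specifically "valley winter serpent shield"); the modifier is "harbor".
Within "valley winter serpent shield", the head is "shield" and the modifier is "valley winter serpent".
Within "valley winter serpent", the head is "serpent" (specifically "winter serpent") and the modifier is "valley".
Within "winter serpent", the head is "serpent" and the modifier is "winter".
Putting it together: [harbor [[valley [winter serpent]] shield]].

[harbor [[valley [winter serpent]] shield]]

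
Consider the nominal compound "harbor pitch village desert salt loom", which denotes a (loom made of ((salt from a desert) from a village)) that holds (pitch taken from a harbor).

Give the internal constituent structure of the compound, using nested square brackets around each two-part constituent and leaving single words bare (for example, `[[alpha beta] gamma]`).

[[harbor pitch] [[village [desert salt]] loom]]

The outermost head in the paraphrase is "loom" (specifically "village desert salt loom"), modified by "harbor pitch".
Within "harbor pitch", the head is "pitch" and the modifier is "harbor".
Within "village desert salt loom", the head is "loom" and the modifier is "village desert salt".
Within "village desert salt", the head is "salt" (specifically "desert salt") and the modifier is "village".
Within "desert salt", the head is "salt" and the modifier is "desert".
So the structure is [[harbor pitch] [[village [desert salt]] loom]].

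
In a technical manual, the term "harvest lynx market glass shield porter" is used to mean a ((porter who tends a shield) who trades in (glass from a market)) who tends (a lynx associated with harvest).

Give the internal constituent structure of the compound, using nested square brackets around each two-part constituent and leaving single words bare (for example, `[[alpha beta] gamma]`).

[[harvest lynx] [[market glass] [shield porter]]]

The outermost head in the paraphrase is "porter" (specifically "market glass shield porter"), modified by "harvest lynx".
Inside "harvest lynx": head "lynx", modifier "harvest".
Inside "market glass shield porter": head "porter" (specifically "shield porter"), modifier "market glass".
Inside "market glass": head "glass", modifier "market".
Inside "shield porter": head "porter", modifier "shield".
Assembled: [[harvest lynx] [[market glass] [shield porter]]].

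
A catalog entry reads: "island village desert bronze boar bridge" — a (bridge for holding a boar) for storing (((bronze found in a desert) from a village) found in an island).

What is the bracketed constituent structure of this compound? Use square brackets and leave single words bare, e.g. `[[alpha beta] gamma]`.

[[island [village [desert bronze]]] [boar bridge]]

The outermost head in the paraphrase is "bridge" (specifically "boar bridge"), modified by "island village desert bronze".
Within "island village desert bronze", the head is "bronze" (specifically "village desert bronze") and the modifier is "island".
Within "village desert bronze", the head is "bronze" (specifically "desert bronze") and the modifier is "village".
Within "desert bronze", the head is "bronze" and the modifier is "desert".
Within "boar bridge", the head is "bridge" and the modifier is "boar".
Assembled: [[island [village [desert bronze]]] [boar bridge]].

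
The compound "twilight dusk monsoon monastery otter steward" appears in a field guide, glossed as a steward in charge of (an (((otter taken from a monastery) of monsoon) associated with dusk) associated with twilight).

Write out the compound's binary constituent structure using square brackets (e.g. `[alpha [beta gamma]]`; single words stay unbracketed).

Overall it is a kind of steward; the modifier is "twilight dusk monsoon monastery otter".
Inside "twilight dusk monsoon monastery otter": head "otter" (specifically "dusk monsoon monastery otter"), modifier "twilight".
Inside "dusk monsoon monastery otter": head "otter" (specifically "monsoon monastery otter"), modifier "dusk".
Inside "monsoon monastery otter": head "otter" (specifically "monastery otter"), modifier "monsoon".
Inside "monastery otter": head "otter", modifier "monastery".
So the structure is [[twilight [dusk [monsoon [monastery otter]]]] steward].

[[twilight [dusk [monsoon [monastery otter]]]] steward]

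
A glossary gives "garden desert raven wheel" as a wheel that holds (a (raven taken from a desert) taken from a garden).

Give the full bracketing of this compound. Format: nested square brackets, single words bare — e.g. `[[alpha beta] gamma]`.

[[garden [desert raven]] wheel]

Overall it is a kind of wheel; the modifier is "garden desert raven".
Inside "garden desert raven": head "raven" (specifically "desert raven"), modifier "garden".
Inside "desert raven": head "raven", modifier "desert".
Putting it together: [[garden [desert raven]] wheel].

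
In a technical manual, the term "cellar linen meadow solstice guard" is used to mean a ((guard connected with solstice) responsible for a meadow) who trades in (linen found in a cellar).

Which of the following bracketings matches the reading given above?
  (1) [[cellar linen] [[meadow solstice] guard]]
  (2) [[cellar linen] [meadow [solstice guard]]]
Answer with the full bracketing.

The paraphrase's head is the "guard" part ("meadow solstice guard"); its modifier is "cellar linen".
That top-level split, carried through the inner groups, gives [[cellar linen] [meadow [solstice guard]]].

[[cellar linen] [meadow [solstice guard]]]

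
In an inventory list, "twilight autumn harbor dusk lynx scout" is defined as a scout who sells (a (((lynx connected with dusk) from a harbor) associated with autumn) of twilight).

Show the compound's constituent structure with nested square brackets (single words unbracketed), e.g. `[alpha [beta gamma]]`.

[[twilight [autumn [harbor [dusk lynx]]]] scout]

At the top level: head "scout"; modifier "twilight autumn harbor dusk lynx".
Within "twilight autumn harbor dusk lynx", the head is "lynx" (specifically "autumn harbor dusk lynx") and the modifier is "twilight".
Within "autumn harbor dusk lynx", the head is "lynx" (specifically "harbor dusk lynx") and the modifier is "autumn".
Within "harbor dusk lynx", the head is "lynx" (specifically "dusk lynx") and the modifier is "harbor".
Within "dusk lynx", the head is "lynx" and the modifier is "dusk".
Assembled: [[twilight [autumn [harbor [dusk lynx]]]] scout].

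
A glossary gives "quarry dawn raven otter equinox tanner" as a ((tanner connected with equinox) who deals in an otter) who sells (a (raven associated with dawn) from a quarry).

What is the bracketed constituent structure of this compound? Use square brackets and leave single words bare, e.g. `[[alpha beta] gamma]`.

At the top level: head "tanner" (specifically "otter equinox tanner"); modifier "quarry dawn raven".
"quarry dawn raven" → head "raven" (specifically "dawn raven"), modifier "quarry".
"dawn raven" → head "raven", modifier "dawn".
"otter equinox tanner" → head "tanner" (specifically "equinox tanner"), modifier "otter".
"equinox tanner" → head "tanner", modifier "equinox".
Putting it together: [[quarry [dawn raven]] [otter [equinox tanner]]].

[[quarry [dawn raven]] [otter [equinox tanner]]]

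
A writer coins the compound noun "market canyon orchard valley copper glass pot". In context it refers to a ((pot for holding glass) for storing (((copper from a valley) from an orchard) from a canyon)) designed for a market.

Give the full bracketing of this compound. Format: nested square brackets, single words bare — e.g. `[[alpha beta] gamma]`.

The outermost head in the paraphrase is "pot" (specifically "canyon orchard valley copper glass pot"), modified by "market".
Within "canyon orchard valley copper glass pot", the head is "pot" (specifically "glass pot") and the modifier is "canyon orchard valley copper".
Within "canyon orchard valley copper", the head is "copper" (specifically "orchard valley copper") and the modifier is "canyon".
Within "orchard valley copper", the head is "copper" (specifically "valley copper") and the modifier is "orchard".
Within "valley copper", the head is "copper" and the modifier is "valley".
Within "glass pot", the head is "pot" and the modifier is "glass".
Assembled: [market [[canyon [orchard [valley copper]]] [glass pot]]].

[market [[canyon [orchard [valley copper]]] [glass pot]]]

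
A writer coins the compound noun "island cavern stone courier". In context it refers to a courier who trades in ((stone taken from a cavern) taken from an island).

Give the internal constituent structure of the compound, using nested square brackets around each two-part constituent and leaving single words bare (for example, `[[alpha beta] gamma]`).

Whole compound: head "courier", modifier "island cavern stone".
Inside "island cavern stone": head "stone" (specifically "cavern stone"), modifier "island".
Inside "cavern stone": head "stone", modifier "cavern".
So the structure is [[island [cavern stone]] courier].

[[island [cavern stone]] courier]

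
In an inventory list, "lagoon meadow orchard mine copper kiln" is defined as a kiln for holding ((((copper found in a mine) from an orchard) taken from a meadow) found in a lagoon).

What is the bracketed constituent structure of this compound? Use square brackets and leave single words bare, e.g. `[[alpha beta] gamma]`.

[[lagoon [meadow [orchard [mine copper]]]] kiln]

The outermost head in the paraphrase is "kiln", modified by "lagoon meadow orchard mine copper".
Within "lagoon meadow orchard mine copper", the head is "copper" (specifically "meadow orchard mine copper") and the modifier is "lagoon".
Within "meadow orchard mine copper", the head is "copper" (specifically "orchard mine copper") and the modifier is "meadow".
Within "orchard mine copper", the head is "copper" (specifically "mine copper") and the modifier is "orchard".
Within "mine copper", the head is "copper" and the modifier is "mine".
Putting it together: [[lagoon [meadow [orchard [mine copper]]]] kiln].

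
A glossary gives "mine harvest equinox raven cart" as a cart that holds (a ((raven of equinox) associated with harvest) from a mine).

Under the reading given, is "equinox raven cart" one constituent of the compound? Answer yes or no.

no

The top-level split is [mine harvest equinox raven] [cart]; the full structure is [[mine [harvest [equinox raven]]] cart].
"equinox raven cart" straddles a constituent boundary, so it is not a single unit.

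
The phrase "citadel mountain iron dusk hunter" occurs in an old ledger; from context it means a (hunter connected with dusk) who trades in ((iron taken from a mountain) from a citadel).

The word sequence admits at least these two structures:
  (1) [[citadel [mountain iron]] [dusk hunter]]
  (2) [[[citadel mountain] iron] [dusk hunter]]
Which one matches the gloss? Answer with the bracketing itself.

The paraphrase's head is the "hunter" part ("dusk hunter"); its modifier is "citadel mountain iron".
That top-level split, carried through the inner groups, gives [[citadel [mountain iron]] [dusk hunter]].

[[citadel [mountain iron]] [dusk hunter]]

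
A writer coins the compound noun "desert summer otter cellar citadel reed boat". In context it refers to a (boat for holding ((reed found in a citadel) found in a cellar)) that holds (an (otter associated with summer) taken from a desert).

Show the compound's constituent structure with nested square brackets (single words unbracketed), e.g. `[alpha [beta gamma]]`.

[[desert [summer otter]] [[cellar [citadel reed]] boat]]

Overall it is a kind of boat (specifically "cellar citadel reed boat"); the modifier is "desert summer otter".
Within "desert summer otter", the head is "otter" (specifically "summer otter") and the modifier is "desert".
Within "summer otter", the head is "otter" and the modifier is "summer".
Within "cellar citadel reed boat", the head is "boat" and the modifier is "cellar citadel reed".
Within "cellar citadel reed", the head is "reed" (specifically "citadel reed") and the modifier is "cellar".
Within "citadel reed", the head is "reed" and the modifier is "citadel".
Putting it together: [[desert [summer otter]] [[cellar [citadel reed]] boat]].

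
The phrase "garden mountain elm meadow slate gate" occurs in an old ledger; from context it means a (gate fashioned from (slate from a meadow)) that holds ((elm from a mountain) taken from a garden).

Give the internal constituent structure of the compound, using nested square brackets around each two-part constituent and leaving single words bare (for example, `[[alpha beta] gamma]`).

The outermost head in the paraphrase is "gate" (specifically "meadow slate gate"), modified by "garden mountain elm".
"garden mountain elm" → head "elm" (specifically "mountain elm"), modifier "garden".
"mountain elm" → head "elm", modifier "mountain".
"meadow slate gate" → head "gate", modifier "meadow slate".
"meadow slate" → head "slate", modifier "meadow".
Putting it together: [[garden [mountain elm]] [[meadow slate] gate]].

[[garden [mountain elm]] [[meadow slate] gate]]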